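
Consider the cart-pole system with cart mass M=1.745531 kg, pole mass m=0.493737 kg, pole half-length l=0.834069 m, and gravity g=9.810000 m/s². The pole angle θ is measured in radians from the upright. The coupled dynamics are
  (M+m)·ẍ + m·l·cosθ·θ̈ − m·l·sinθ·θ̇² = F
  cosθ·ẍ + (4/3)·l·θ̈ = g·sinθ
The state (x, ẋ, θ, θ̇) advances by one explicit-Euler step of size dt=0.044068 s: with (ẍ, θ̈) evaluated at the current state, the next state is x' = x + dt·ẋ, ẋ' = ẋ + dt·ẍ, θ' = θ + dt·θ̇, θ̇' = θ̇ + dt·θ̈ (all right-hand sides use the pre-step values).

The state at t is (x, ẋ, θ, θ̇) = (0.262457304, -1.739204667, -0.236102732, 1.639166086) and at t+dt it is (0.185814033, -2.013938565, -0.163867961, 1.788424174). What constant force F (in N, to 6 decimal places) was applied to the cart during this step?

ẍ = (ẋ'−ẋ)/dt = (-2.013938565−-1.739204667)/0.044068 = -6.234317
θ̈ = (θ̇'−θ̇)/dt = (1.788424174−1.639166086)/0.044068 = 3.386995
sinθ=-0.233915, cosθ=0.972257
F = (M+m)·ẍ + m·l·cosθ·θ̈ − m·l·sinθ·θ̇² = -13.960307 + 1.356105 − -0.258823 = -12.345380

F = -12.345380 N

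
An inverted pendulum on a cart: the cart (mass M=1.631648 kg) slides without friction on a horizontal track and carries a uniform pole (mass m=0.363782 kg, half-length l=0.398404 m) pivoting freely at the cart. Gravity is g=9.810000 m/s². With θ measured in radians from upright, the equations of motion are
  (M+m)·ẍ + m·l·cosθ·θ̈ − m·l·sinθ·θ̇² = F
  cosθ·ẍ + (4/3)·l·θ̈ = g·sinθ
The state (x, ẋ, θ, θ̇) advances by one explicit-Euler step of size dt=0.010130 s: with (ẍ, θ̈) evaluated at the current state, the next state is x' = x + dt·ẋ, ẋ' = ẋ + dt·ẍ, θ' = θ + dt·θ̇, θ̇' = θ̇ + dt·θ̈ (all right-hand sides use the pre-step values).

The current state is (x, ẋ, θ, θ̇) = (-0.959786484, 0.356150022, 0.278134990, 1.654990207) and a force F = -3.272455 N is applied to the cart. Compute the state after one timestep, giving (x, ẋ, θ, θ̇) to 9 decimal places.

(-0.956178684, 0.333659812, 0.294900041, 1.747065059)

sinθ=0.274562791, cosθ=0.961569173
temp = (F + m·l·θ̇²·sinθ)/(M+m) = (-3.272455 + 0.108992706)/1.995430 = -1.585353680
θ̈ = (g·sinθ − cosθ·temp)/(l·(4/3 − m·cos²θ/(M+m))) = 9.089323974
ẍ = temp − m·l·θ̈·cosθ/(M+m) = -2.220158937
Euler: x'=-0.959786484+0.010130·0.356150022=-0.956178684, ẋ'=0.356150022+0.010130·-2.220158937=0.333659812
       θ'=0.278134990+0.010130·1.654990207=0.294900041, θ̇'=1.654990207+0.010130·9.089323974=1.747065059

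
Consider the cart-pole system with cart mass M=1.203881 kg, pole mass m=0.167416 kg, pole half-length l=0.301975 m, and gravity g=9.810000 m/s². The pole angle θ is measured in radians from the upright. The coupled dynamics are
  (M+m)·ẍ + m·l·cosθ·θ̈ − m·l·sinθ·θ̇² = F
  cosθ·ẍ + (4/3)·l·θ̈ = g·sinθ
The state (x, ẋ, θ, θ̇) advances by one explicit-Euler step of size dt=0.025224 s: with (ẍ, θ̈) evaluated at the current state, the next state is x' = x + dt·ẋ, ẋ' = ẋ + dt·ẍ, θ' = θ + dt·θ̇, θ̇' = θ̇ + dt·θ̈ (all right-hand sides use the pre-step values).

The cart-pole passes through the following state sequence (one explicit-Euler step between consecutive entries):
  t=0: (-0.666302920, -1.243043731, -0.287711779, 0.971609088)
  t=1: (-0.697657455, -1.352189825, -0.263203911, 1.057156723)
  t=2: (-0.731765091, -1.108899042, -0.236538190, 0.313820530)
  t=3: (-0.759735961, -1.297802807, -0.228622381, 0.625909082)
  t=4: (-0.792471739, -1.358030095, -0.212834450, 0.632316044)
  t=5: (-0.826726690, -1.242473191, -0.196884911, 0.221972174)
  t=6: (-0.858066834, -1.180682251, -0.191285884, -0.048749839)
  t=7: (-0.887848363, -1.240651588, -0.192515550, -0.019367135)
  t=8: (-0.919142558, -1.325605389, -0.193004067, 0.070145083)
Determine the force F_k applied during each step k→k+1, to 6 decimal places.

F_0 = -5.755748 N
F_1 = 11.802617 N
F_2 = -9.660454 N
F_3 = -3.257247 N
F_4 = 5.482616 N
F_5 = 2.827623 N
F_6 = -3.202380 N
F_7 = -4.442399 N

step 0→1:
  ẍ = (ẋ'−ẋ)/dt = (-1.352189825−-1.243043731)/0.025224 = -4.327073
  θ̈ = (θ̇'−θ̇)/dt = (1.057156723−0.971609088)/0.025224 = 3.391517
  sinθ=-0.283759, cosθ=0.958896
  F = (M+m)·ẍ + m·l·cosθ·θ̈ − m·l·sinθ·θ̇² = -5.933702 + 0.164412 − -0.013543 = -5.755748
step 1→2:
  ẍ = (ẋ'−ẋ)/dt = (-1.108899042−-1.352189825)/0.025224 = 9.645210
  θ̈ = (θ̇'−θ̇)/dt = (0.313820530−1.057156723)/0.025224 = -29.469402
  sinθ=-0.260175, cosθ=0.965561
  F = (M+m)·ẍ + m·l·cosθ·θ̈ − m·l·sinθ·θ̇² = 13.226448 + -1.438531 − -0.014700 = 11.802617
step 2→3:
  ẍ = (ẋ'−ẋ)/dt = (-1.297802807−-1.108899042)/0.025224 = -7.489049
  θ̈ = (θ̇'−θ̇)/dt = (0.625909082−0.313820530)/0.025224 = 12.372683
  sinθ=-0.234339, cosθ=0.972155
  F = (M+m)·ẍ + m·l·cosθ·θ̈ − m·l·sinθ·θ̇² = -10.269710 + 0.608089 − -0.001167 = -9.660454
step 3→4:
  ẍ = (ẋ'−ẋ)/dt = (-1.358030095−-1.297802807)/0.025224 = -2.387698
  θ̈ = (θ̇'−θ̇)/dt = (0.632316044−0.625909082)/0.025224 = 0.254003
  sinθ=-0.226636, cosθ=0.973980
  F = (M+m)·ẍ + m·l·cosθ·θ̈ − m·l·sinθ·θ̇² = -3.274243 + 0.012507 − -0.004489 = -3.257247
step 4→5:
  ẍ = (ẋ'−ẋ)/dt = (-1.242473191−-1.358030095)/0.025224 = 4.581228
  θ̈ = (θ̇'−θ̇)/dt = (0.221972174−0.632316044)/0.025224 = -16.267994
  sinθ=-0.211231, cosθ=0.977436
  F = (M+m)·ẍ + m·l·cosθ·θ̈ − m·l·sinθ·θ̇² = 6.282225 + -0.803878 − -0.004270 = 5.482616
step 5→6:
  ẍ = (ẋ'−ẋ)/dt = (-1.180682251−-1.242473191)/0.025224 = 2.449688
  θ̈ = (θ̇'−θ̇)/dt = (-0.048749839−0.221972174)/0.025224 = -10.732715
  sinθ=-0.195615, cosθ=0.980681
  F = (M+m)·ẍ + m·l·cosθ·θ̈ − m·l·sinθ·θ̇² = 3.359250 + -0.532115 − -0.000487 = 2.827623
step 6→7:
  ẍ = (ẋ'−ẋ)/dt = (-1.240651588−-1.180682251)/0.025224 = -2.377471
  θ̈ = (θ̇'−θ̇)/dt = (-0.019367135−-0.048749839)/0.025224 = 1.164871
  sinθ=-0.190121, cosθ=0.981761
  F = (M+m)·ẍ + m·l·cosθ·θ̈ − m·l·sinθ·θ̇² = -3.260219 + 0.057816 − -0.000023 = -3.202380
step 7→8:
  ẍ = (ẋ'−ẋ)/dt = (-1.325605389−-1.240651588)/0.025224 = -3.367975
  θ̈ = (θ̇'−θ̇)/dt = (0.070145083−-0.019367135)/0.025224 = 3.548692
  sinθ=-0.191329, cosθ=0.981526
  F = (M+m)·ẍ + m·l·cosθ·θ̈ − m·l·sinθ·θ̇² = -4.618494 + 0.176091 − -0.000004 = -4.442399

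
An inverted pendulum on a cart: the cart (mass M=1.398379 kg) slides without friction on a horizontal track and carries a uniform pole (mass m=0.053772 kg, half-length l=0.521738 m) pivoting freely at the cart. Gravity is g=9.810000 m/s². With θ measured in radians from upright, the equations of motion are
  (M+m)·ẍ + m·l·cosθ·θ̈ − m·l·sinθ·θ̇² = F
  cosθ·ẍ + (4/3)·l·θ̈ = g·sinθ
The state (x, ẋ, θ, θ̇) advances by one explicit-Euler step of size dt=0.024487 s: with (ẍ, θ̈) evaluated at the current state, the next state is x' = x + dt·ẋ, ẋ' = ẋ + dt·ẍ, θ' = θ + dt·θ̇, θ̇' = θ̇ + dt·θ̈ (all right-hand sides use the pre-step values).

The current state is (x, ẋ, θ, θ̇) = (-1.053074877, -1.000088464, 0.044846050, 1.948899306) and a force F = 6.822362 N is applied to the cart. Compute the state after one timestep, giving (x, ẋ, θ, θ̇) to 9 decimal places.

sinθ=0.044831019, cosθ=0.998994584
temp = (F + m·l·θ̇²·sinθ)/(M+m) = (6.822362 + 0.004777119)/1.452151 = 4.701397526
θ̈ = (g·sinθ − cosθ·temp)/(l·(4/3 − m·cos²θ/(M+m))) = -6.293713021
ẍ = temp − m·l·θ̈·cosθ/(M+m) = 4.822866944
Euler: x'=-1.053074877+0.024487·-1.000088464=-1.077564043, ẋ'=-1.000088464+0.024487·4.822866944=-0.881990921
       θ'=0.044846050+0.024487·1.948899306=0.092568747, θ̇'=1.948899306+0.024487·-6.293713021=1.794785155

(-1.077564043, -0.881990921, 0.092568747, 1.794785155)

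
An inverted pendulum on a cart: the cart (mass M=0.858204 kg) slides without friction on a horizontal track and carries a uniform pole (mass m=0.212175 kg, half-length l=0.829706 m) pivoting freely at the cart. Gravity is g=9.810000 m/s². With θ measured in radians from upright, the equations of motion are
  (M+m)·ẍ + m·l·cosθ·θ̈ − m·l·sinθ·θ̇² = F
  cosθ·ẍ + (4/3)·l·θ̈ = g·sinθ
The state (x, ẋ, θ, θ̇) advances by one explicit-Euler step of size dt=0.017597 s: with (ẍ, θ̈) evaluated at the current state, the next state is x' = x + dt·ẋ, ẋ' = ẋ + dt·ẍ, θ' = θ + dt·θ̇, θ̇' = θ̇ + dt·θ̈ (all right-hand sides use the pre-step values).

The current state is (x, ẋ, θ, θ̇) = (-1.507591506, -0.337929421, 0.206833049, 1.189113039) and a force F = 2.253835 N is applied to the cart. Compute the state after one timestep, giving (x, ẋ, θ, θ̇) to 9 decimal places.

(-1.513538050, -0.299758670, 0.227757871, 1.187389833)

sinθ=0.205361484, cosθ=0.978686191
temp = (F + m·l·θ̇²·sinθ)/(M+m) = (2.253835 + 0.051119161)/1.070379 = 2.153400021
θ̈ = (g·sinθ − cosθ·temp)/(l·(4/3 − m·cos²θ/(M+m))) = -0.097926106
ẍ = temp − m·l·θ̈·cosθ/(M+m) = 2.169162438
Euler: x'=-1.507591506+0.017597·-0.337929421=-1.513538050, ẋ'=-0.337929421+0.017597·2.169162438=-0.299758670
       θ'=0.206833049+0.017597·1.189113039=0.227757871, θ̇'=1.189113039+0.017597·-0.097926106=1.187389833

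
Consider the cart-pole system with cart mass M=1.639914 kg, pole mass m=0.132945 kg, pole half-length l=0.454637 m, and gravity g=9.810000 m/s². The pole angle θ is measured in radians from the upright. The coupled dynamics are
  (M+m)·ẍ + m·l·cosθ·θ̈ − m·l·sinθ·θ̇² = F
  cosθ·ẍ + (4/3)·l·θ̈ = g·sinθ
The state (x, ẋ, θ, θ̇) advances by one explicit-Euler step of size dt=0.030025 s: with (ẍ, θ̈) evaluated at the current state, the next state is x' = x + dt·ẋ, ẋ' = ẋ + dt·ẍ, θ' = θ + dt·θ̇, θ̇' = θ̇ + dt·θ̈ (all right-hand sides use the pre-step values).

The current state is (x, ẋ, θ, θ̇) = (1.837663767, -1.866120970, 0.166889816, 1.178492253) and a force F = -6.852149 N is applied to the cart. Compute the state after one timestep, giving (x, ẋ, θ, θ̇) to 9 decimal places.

(1.781633485, -1.991502986, 0.202274046, 1.463173299)

sinθ=0.166116186, cosθ=0.986106187
temp = (F + m·l·θ̇²·sinθ)/(M+m) = (-6.852149 + 0.013944476)/1.772859 = -3.857162089
θ̈ = (g·sinθ − cosθ·temp)/(l·(4/3 − m·cos²θ/(M+m))) = 9.481466982
ẍ = temp − m·l·θ̈·cosθ/(M+m) = -4.175920615
Euler: x'=1.837663767+0.030025·-1.866120970=1.781633485, ẋ'=-1.866120970+0.030025·-4.175920615=-1.991502986
       θ'=0.166889816+0.030025·1.178492253=0.202274046, θ̇'=1.178492253+0.030025·9.481466982=1.463173299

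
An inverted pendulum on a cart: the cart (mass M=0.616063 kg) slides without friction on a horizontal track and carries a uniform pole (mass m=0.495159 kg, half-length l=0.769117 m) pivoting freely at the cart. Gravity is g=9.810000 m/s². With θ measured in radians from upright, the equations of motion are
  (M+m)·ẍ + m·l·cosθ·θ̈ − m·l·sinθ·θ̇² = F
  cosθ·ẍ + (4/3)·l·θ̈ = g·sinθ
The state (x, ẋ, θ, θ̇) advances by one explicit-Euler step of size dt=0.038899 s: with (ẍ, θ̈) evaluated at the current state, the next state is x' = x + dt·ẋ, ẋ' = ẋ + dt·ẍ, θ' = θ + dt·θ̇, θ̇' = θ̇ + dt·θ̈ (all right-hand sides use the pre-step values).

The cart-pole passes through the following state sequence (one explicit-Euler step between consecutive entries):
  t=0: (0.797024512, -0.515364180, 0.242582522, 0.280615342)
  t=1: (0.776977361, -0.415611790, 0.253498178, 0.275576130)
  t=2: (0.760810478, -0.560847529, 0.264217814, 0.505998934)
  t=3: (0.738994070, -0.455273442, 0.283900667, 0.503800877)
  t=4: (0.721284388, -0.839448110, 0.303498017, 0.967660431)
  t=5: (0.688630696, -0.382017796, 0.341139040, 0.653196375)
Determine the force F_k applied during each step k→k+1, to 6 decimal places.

step 0→1:
  ẍ = (ẋ'−ẋ)/dt = (-0.415611790−-0.515364180)/0.038899 = 2.564395
  θ̈ = (θ̇'−θ̇)/dt = (0.275576130−0.280615342)/0.038899 = -0.129546
  sinθ=0.240210, cosθ=0.970721
  F = (M+m)·ẍ + m·l·cosθ·θ̈ − m·l·sinθ·θ̇² = 2.849612 + -0.047891 − 0.007204 = 2.794517
step 1→2:
  ẍ = (ẋ'−ẋ)/dt = (-0.560847529−-0.415611790)/0.038899 = -3.733663
  θ̈ = (θ̇'−θ̇)/dt = (0.505998934−0.275576130)/0.038899 = 5.923618
  sinθ=0.250792, cosθ=0.968041
  F = (M+m)·ẍ + m·l·cosθ·θ̈ − m·l·sinθ·θ̇² = -4.148928 + 2.183825 − 0.007253 = -1.972356
step 2→3:
  ẍ = (ẋ'−ẋ)/dt = (-0.455273442−-0.560847529)/0.038899 = 2.714057
  θ̈ = (θ̇'−θ̇)/dt = (0.503800877−0.505998934)/0.038899 = -0.056507
  sinθ=0.261154, cosθ=0.965297
  F = (M+m)·ẍ + m·l·cosθ·θ̈ − m·l·sinθ·θ̇² = 3.015919 + -0.020773 − 0.025464 = 2.969682
step 3→4:
  ẍ = (ẋ'−ẋ)/dt = (-0.839448110−-0.455273442)/0.038899 = -9.876209
  θ̈ = (θ̇'−θ̇)/dt = (0.967660431−0.503800877)/0.038899 = 11.924717
  sinθ=0.280102, cosθ=0.959970
  F = (M+m)·ẍ + m·l·cosθ·θ̈ − m·l·sinθ·θ̇² = -10.974661 + 4.359562 − 0.027075 = -6.642174
step 4→5:
  ẍ = (ẋ'−ẋ)/dt = (-0.382017796−-0.839448110)/0.038899 = 11.759436
  θ̈ = (θ̇'−θ̇)/dt = (0.653196375−0.967660431)/0.038899 = -8.084117
  sinθ=0.298860, cosθ=0.954297
  F = (M+m)·ẍ + m·l·cosθ·θ̈ − m·l·sinθ·θ̇² = 13.067344 + -2.938009 − 0.106574 = 10.022761

F_0 = 2.794517 N
F_1 = -1.972356 N
F_2 = 2.969682 N
F_3 = -6.642174 N
F_4 = 10.022761 N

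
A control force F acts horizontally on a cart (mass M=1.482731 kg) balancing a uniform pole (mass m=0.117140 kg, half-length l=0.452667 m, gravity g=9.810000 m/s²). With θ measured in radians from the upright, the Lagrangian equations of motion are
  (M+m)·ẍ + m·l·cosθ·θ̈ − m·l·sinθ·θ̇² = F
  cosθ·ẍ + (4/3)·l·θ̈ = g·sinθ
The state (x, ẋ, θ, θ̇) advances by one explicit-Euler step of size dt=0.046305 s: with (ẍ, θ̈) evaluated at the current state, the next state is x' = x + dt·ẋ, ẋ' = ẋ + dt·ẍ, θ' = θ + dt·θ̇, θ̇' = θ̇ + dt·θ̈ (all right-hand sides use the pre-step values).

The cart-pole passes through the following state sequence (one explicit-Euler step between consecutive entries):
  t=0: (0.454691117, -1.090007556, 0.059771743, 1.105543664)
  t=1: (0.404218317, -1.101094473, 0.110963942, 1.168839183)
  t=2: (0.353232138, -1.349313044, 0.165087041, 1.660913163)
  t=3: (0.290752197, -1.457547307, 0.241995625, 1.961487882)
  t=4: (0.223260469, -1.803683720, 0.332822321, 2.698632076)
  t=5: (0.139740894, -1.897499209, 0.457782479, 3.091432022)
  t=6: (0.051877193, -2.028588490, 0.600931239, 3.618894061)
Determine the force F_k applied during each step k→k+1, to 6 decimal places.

F_0 = -0.314580 N
F_1 = -8.024127 N
F_2 = -3.424092 N
F_3 = -11.188619 N
F_4 = -2.942432 N
F_5 = -4.211375 N

step 0→1:
  ẍ = (ẋ'−ẋ)/dt = (-1.101094473−-1.090007556)/0.046305 = -0.239432
  θ̈ = (θ̇'−θ̇)/dt = (1.168839183−1.105543664)/0.046305 = 1.366926
  sinθ=0.059736, cosθ=0.998214
  F = (M+m)·ẍ + m·l·cosθ·θ̈ − m·l·sinθ·θ̇² = -0.383061 + 0.072352 − 0.003871 = -0.314580
step 1→2:
  ẍ = (ẋ'−ẋ)/dt = (-1.349313044−-1.101094473)/0.046305 = -5.360513
  θ̈ = (θ̇'−θ̇)/dt = (1.660913163−1.168839183)/0.046305 = 10.626800
  sinθ=0.110736, cosθ=0.993850
  F = (M+m)·ẍ + m·l·cosθ·θ̈ − m·l·sinθ·θ̇² = -8.576130 + 0.560025 − 0.008022 = -8.024127
step 2→3:
  ẍ = (ẋ'−ẋ)/dt = (-1.457547307−-1.349313044)/0.046305 = -2.337421
  θ̈ = (θ̇'−θ̇)/dt = (1.961487882−1.660913163)/0.046305 = 6.491194
  sinθ=0.164338, cosθ=0.986404
  F = (M+m)·ẍ + m·l·cosθ·θ̈ − m·l·sinθ·θ̇² = -3.739572 + 0.339519 − 0.024039 = -3.424092
step 3→4:
  ẍ = (ẋ'−ẋ)/dt = (-1.803683720−-1.457547307)/0.046305 = -7.475141
  θ̈ = (θ̇'−θ̇)/dt = (2.698632076−1.961487882)/0.046305 = 15.919322
  sinθ=0.239641, cosθ=0.970862
  F = (M+m)·ẍ + m·l·cosθ·θ̈ − m·l·sinθ·θ̇² = -11.959262 + 0.819532 − 0.048890 = -11.188619
step 4→5:
  ẍ = (ẋ'−ẋ)/dt = (-1.897499209−-1.803683720)/0.046305 = -2.026034
  θ̈ = (θ̇'−θ̇)/dt = (3.091432022−2.698632076)/0.046305 = 8.482884
  sinθ=0.326712, cosθ=0.945124
  F = (M+m)·ẍ + m·l·cosθ·θ̈ − m·l·sinθ·θ̇² = -3.241393 + 0.425125 − 0.126164 = -2.942432
step 5→6:
  ẍ = (ẋ'−ẋ)/dt = (-2.028588490−-1.897499209)/0.046305 = -2.830996
  θ̈ = (θ̇'−θ̇)/dt = (3.618894061−3.091432022)/0.046305 = 11.391039
  sinθ=0.441960, cosθ=0.897035
  F = (M+m)·ẍ + m·l·cosθ·θ̈ − m·l·sinθ·θ̇² = -4.529229 + 0.541822 − 0.223968 = -4.211375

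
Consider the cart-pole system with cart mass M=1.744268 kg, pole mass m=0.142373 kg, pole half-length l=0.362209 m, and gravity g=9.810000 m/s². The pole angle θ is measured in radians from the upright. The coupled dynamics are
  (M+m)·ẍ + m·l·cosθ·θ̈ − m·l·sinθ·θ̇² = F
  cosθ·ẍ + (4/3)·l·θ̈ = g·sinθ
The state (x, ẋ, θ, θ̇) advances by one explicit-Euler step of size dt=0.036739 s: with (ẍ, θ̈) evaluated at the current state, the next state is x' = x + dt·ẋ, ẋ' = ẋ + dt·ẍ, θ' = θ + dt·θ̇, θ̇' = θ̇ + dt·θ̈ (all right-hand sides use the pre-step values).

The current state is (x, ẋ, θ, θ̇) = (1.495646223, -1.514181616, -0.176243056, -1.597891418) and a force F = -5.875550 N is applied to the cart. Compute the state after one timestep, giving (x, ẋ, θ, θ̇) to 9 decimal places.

sinθ=-0.175332073, cosθ=0.984509352
temp = (F + m·l·θ̇²·sinθ)/(M+m) = (-5.875550 + -0.023085685)/1.886641 = -3.126527880
θ̈ = (g·sinθ − cosθ·temp)/(l·(4/3 − m·cos²θ/(M+m))) = 2.975314878
ẍ = temp − m·l·θ̈·cosθ/(M+m) = -3.206594295
Euler: x'=1.495646223+0.036739·-1.514181616=1.440016705, ẋ'=-1.514181616+0.036739·-3.206594295=-1.631988684
       θ'=-0.176243056+0.036739·-1.597891418=-0.234947989, θ̇'=-1.597891418+0.036739·2.975314878=-1.488581325

(1.440016705, -1.631988684, -0.234947989, -1.488581325)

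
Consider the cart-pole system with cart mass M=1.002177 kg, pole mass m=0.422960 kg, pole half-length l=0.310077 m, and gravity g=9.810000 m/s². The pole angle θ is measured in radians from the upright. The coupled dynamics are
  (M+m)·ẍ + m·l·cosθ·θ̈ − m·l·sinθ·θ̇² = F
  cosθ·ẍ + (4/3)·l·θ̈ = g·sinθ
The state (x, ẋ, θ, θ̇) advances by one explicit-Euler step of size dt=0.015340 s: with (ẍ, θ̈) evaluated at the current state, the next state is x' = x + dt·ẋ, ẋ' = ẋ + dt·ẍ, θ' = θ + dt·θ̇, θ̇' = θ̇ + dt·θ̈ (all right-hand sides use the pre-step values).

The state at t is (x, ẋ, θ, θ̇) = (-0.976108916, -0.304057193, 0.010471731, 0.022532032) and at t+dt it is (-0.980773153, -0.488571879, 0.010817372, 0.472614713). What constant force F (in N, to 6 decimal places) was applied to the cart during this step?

F = -13.294233 N

ẍ = (ẋ'−ẋ)/dt = (-0.488571879−-0.304057193)/0.015340 = -12.028337
θ̈ = (θ̇'−θ̇)/dt = (0.472614713−0.022532032)/0.015340 = 29.340462
sinθ=0.010472, cosθ=0.999945
F = (M+m)·ẍ + m·l·cosθ·θ̈ − m·l·sinθ·θ̇² = -17.142028 + 3.847795 − 0.000001 = -13.294233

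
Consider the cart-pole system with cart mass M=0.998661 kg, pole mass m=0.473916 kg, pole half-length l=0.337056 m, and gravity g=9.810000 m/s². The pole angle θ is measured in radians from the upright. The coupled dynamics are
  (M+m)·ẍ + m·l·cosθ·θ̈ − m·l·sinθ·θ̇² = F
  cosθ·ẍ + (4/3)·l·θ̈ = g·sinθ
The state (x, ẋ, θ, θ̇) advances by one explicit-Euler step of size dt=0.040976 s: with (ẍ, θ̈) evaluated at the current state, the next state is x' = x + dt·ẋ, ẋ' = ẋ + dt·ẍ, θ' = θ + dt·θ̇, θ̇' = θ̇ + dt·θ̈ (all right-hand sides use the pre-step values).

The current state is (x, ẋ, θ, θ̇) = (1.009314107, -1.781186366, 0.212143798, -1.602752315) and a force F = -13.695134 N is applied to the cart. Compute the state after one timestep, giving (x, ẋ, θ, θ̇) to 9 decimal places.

(0.936328214, -2.299362533, 0.146469419, -0.287248855)

sinθ=0.210556120, cosθ=0.977581772
temp = (F + m·l·θ̇²·sinθ)/(M+m) = (-13.695134 + 0.086398087)/1.472577 = -9.241442663
θ̈ = (g·sinθ − cosθ·temp)/(l·(4/3 − m·cos²θ/(M+m))) = 32.104242979
ẍ = temp − m·l·θ̈·cosθ/(M+m) = -12.645845545
Euler: x'=1.009314107+0.040976·-1.781186366=0.936328214, ẋ'=-1.781186366+0.040976·-12.645845545=-2.299362533
       θ'=0.212143798+0.040976·-1.602752315=0.146469419, θ̇'=-1.602752315+0.040976·32.104242979=-0.287248855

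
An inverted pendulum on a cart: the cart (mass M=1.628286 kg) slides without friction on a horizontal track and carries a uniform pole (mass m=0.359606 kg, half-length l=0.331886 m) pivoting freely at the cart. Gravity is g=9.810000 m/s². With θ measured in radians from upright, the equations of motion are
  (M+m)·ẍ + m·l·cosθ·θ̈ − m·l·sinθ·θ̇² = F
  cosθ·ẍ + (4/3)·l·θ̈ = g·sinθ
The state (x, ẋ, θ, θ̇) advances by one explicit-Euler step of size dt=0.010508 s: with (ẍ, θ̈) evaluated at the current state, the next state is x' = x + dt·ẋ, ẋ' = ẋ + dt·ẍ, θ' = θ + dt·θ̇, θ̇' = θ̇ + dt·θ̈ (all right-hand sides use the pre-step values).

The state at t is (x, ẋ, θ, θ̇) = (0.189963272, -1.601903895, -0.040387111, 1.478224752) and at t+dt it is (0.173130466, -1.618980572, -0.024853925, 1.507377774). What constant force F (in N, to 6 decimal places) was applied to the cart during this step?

F = -2.889172 N

ẍ = (ẋ'−ẋ)/dt = (-1.618980572−-1.601903895)/0.010508 = -1.625112
θ̈ = (θ̇'−θ̇)/dt = (1.507377774−1.478224752)/0.010508 = 2.774365
sinθ=-0.040376, cosθ=0.999185
F = (M+m)·ẍ + m·l·cosθ·θ̈ − m·l·sinθ·θ̇² = -3.230547 + 0.330845 − -0.010530 = -2.889172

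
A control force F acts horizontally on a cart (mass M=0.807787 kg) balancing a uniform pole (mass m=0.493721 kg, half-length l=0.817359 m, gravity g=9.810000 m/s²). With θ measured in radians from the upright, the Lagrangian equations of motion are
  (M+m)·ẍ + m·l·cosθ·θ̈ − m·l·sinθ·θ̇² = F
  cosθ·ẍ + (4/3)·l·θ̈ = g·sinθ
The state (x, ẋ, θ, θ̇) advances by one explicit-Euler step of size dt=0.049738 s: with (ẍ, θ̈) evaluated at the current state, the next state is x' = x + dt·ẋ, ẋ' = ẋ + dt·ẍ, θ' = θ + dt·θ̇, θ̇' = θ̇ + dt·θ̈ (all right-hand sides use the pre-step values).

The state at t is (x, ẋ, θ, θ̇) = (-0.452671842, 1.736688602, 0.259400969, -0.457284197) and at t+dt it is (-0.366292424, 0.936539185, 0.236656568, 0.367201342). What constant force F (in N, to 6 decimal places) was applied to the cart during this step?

F = -14.493748 N

ẍ = (ẋ'−ẋ)/dt = (0.936539185−1.736688602)/0.049738 = -16.087286
θ̈ = (θ̇'−θ̇)/dt = (0.367201342−-0.457284197)/0.049738 = 16.576572
sinθ=0.256502, cosθ=0.966544
F = (M+m)·ẍ + m·l·cosθ·θ̈ − m·l·sinθ·θ̇² = -20.937731 + 6.465628 − 0.021645 = -14.493748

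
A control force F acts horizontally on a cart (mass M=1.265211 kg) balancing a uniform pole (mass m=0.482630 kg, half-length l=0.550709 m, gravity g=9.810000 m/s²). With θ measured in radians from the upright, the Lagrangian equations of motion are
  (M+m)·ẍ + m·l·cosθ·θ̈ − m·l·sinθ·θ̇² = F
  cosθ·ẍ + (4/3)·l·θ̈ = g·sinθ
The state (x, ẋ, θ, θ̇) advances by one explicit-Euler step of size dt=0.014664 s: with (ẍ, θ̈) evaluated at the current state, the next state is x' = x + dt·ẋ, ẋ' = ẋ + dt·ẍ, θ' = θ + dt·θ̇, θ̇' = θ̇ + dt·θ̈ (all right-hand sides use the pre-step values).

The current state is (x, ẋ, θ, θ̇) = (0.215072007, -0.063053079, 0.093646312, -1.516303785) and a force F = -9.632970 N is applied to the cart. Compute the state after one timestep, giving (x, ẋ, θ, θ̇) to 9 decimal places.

(0.214147397, -0.167634952, 0.071411233, -1.356180195)

sinθ=0.093509498, cosθ=0.995618388
temp = (F + m·l·θ̇²·sinθ)/(M+m) = (-9.632970 + 0.057143212)/1.747841 = -5.478660123
θ̈ = (g·sinθ − cosθ·temp)/(l·(4/3 − m·cos²θ/(M+m))) = 10.919502841
ẍ = temp − m·l·θ̈·cosθ/(M+m) = -7.131878940
Euler: x'=0.215072007+0.014664·-0.063053079=0.214147397, ẋ'=-0.063053079+0.014664·-7.131878940=-0.167634952
       θ'=0.093646312+0.014664·-1.516303785=0.071411233, θ̇'=-1.516303785+0.014664·10.919502841=-1.356180195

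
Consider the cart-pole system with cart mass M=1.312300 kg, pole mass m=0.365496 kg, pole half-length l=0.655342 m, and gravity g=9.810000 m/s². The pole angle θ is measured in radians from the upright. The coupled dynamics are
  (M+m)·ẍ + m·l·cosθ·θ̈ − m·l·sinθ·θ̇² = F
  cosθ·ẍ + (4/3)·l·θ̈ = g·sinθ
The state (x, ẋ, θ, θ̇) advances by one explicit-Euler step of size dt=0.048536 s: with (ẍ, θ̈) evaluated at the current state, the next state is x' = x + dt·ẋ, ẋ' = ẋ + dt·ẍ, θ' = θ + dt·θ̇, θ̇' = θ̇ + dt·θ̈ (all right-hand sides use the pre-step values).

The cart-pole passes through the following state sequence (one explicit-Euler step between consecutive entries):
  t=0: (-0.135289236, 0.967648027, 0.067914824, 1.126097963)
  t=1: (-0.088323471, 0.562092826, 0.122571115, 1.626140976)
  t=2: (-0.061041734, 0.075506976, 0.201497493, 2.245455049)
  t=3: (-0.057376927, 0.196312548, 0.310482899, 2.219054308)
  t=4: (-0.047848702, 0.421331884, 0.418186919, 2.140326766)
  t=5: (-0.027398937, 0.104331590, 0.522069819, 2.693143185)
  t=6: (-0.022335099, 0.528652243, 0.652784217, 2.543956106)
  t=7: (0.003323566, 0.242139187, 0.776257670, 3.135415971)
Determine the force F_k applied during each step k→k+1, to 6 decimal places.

step 0→1:
  ẍ = (ẋ'−ẋ)/dt = (0.562092826−0.967648027)/0.048536 = -8.355761
  θ̈ = (θ̇'−θ̇)/dt = (1.626140976−1.126097963)/0.048536 = 10.302518
  sinθ=0.067863, cosθ=0.997695
  F = (M+m)·ẍ + m·l·cosθ·θ̈ − m·l·sinθ·θ̇² = -14.019262 + 2.462021 − 0.020613 = -11.577854
step 1→2:
  ẍ = (ẋ'−ẋ)/dt = (0.075506976−0.562092826)/0.048536 = -10.025257
  θ̈ = (θ̇'−θ̇)/dt = (2.245455049−1.626140976)/0.048536 = 12.759891
  sinθ=0.122264, cosθ=0.992498
  F = (M+m)·ẍ + m·l·cosθ·θ̈ − m·l·sinθ·θ̇² = -16.820335 + 3.033382 − 0.077440 = -13.864394
step 2→3:
  ẍ = (ẋ'−ẋ)/dt = (0.196312548−0.075506976)/0.048536 = 2.488989
  θ̈ = (θ̇'−θ̇)/dt = (2.219054308−2.245455049)/0.048536 = -0.543941
  sinθ=0.200137, cosθ=0.979768
  F = (M+m)·ẍ + m·l·cosθ·θ̈ − m·l·sinθ·θ̇² = 4.176016 + -0.127652 − 0.241705 = 3.806659
step 3→4:
  ẍ = (ẋ'−ẋ)/dt = (0.421331884−0.196312548)/0.048536 = 4.636133
  θ̈ = (θ̇'−θ̇)/dt = (2.140326766−2.219054308)/0.048536 = -1.622044
  sinθ=0.305518, cosθ=0.952186
  F = (M+m)·ẍ + m·l·cosθ·θ̈ − m·l·sinθ·θ̇² = 7.778485 + -0.369943 − 0.360350 = 7.048192
step 4→5:
  ẍ = (ẋ'−ẋ)/dt = (0.104331590−0.421331884)/0.048536 = -6.531241
  θ̈ = (θ̇'−θ̇)/dt = (2.693143185−2.140326766)/0.048536 = 11.389822
  sinθ=0.406104, cosθ=0.913827
  F = (M+m)·ẍ + m·l·cosθ·θ̈ − m·l·sinθ·θ̇² = -10.958089 + 2.493053 − 0.445603 = -8.910640
step 5→6:
  ẍ = (ẋ'−ẋ)/dt = (0.528652243−0.104331590)/0.048536 = 8.742390
  θ̈ = (θ̇'−θ̇)/dt = (2.543956106−2.693143185)/0.048536 = -3.073741
  sinθ=0.498675, cosθ=0.866789
  F = (M+m)·ẍ + m·l·cosθ·θ̈ − m·l·sinθ·θ̇² = 14.667947 + -0.638162 − 0.866338 = 13.163447
step 6→7:
  ẍ = (ẋ'−ẋ)/dt = (0.242139187−0.528652243)/0.048536 = -5.903104
  θ̈ = (θ̇'−θ̇)/dt = (3.135415971−2.543956106)/0.048536 = 12.186004
  sinθ=0.607401, cosθ=0.794396
  F = (M+m)·ẍ + m·l·cosθ·θ̈ − m·l·sinθ·θ̇² = -9.904204 + 2.318723 − 0.941554 = -8.527035

F_0 = -11.577854 N
F_1 = -13.864394 N
F_2 = 3.806659 N
F_3 = 7.048192 N
F_4 = -8.910640 N
F_5 = 13.163447 N
F_6 = -8.527035 N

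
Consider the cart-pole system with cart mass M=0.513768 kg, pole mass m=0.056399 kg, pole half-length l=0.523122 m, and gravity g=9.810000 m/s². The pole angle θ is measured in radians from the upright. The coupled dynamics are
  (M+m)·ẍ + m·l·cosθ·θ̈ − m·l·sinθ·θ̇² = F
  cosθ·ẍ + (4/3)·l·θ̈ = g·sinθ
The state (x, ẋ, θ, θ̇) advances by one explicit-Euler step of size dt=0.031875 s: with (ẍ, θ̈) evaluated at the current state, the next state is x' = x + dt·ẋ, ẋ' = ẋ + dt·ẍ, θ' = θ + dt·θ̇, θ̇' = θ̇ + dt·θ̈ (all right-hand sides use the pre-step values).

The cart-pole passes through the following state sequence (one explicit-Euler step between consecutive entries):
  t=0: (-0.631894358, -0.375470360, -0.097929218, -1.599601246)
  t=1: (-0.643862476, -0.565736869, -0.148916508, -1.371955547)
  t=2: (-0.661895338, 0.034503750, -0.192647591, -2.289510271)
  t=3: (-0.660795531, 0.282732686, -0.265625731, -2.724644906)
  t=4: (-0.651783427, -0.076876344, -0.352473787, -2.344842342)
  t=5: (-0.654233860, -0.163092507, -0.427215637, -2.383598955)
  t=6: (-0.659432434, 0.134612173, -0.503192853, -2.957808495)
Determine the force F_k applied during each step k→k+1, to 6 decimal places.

step 0→1:
  ẍ = (ẋ'−ẋ)/dt = (-0.565736869−-0.375470360)/0.031875 = -5.969145
  θ̈ = (θ̇'−θ̇)/dt = (-1.371955547−-1.599601246)/0.031875 = 7.141826
  sinθ=-0.097773, cosθ=0.995209
  F = (M+m)·ẍ + m·l·cosθ·θ̈ − m·l·sinθ·θ̇² = -3.403410 + 0.209700 − -0.007381 = -3.186329
step 1→2:
  ẍ = (ẋ'−ẋ)/dt = (0.034503750−-0.565736869)/0.031875 = 18.831078
  θ̈ = (θ̇'−θ̇)/dt = (-2.289510271−-1.371955547)/0.031875 = -28.786031
  sinθ=-0.148367, cosθ=0.988932
  F = (M+m)·ẍ + m·l·cosθ·θ̈ − m·l·sinθ·θ̇² = 10.736859 + -0.839891 − -0.008239 = 9.905208
step 2→3:
  ẍ = (ẋ'−ẋ)/dt = (0.282732686−0.034503750)/0.031875 = 7.787574
  θ̈ = (θ̇'−θ̇)/dt = (-2.724644906−-2.289510271)/0.031875 = -13.651283
  sinθ=-0.191458, cosθ=0.981501
  F = (M+m)·ẍ + m·l·cosθ·θ̈ − m·l·sinθ·θ̇² = 4.440218 + -0.395311 − -0.029610 = 4.074517
step 3→4:
  ẍ = (ẋ'−ẋ)/dt = (-0.076876344−0.282732686)/0.031875 = -11.281852
  θ̈ = (θ̇'−θ̇)/dt = (-2.344842342−-2.724644906)/0.031875 = 11.915375
  sinθ=-0.262513, cosθ=0.964928
  F = (M+m)·ẍ + m·l·cosθ·θ̈ − m·l·sinθ·θ̇² = -6.432540 + 0.339217 − -0.057497 = -6.035826
step 4→5:
  ẍ = (ẋ'−ẋ)/dt = (-0.163092507−-0.076876344)/0.031875 = -2.704821
  θ̈ = (θ̇'−θ̇)/dt = (-2.383598955−-2.344842342)/0.031875 = -1.215894
  sinθ=-0.345221, cosθ=0.938522
  F = (M+m)·ẍ + m·l·cosθ·θ̈ − m·l·sinθ·θ̇² = -1.542200 + -0.033668 − -0.056001 = -1.519866
step 5→6:
  ẍ = (ẋ'−ẋ)/dt = (0.134612173−-0.163092507)/0.031875 = 9.339755
  θ̈ = (θ̇'−θ̇)/dt = (-2.957808495−-2.383598955)/0.031875 = -18.014417
  sinθ=-0.414338, cosθ=0.910123
  F = (M+m)·ẍ + m·l·cosθ·θ̈ − m·l·sinθ·θ̇² = 5.325220 + -0.483721 − -0.069454 = 4.910953

F_0 = -3.186329 N
F_1 = 9.905208 N
F_2 = 4.074517 N
F_3 = -6.035826 N
F_4 = -1.519866 N
F_5 = 4.910953 N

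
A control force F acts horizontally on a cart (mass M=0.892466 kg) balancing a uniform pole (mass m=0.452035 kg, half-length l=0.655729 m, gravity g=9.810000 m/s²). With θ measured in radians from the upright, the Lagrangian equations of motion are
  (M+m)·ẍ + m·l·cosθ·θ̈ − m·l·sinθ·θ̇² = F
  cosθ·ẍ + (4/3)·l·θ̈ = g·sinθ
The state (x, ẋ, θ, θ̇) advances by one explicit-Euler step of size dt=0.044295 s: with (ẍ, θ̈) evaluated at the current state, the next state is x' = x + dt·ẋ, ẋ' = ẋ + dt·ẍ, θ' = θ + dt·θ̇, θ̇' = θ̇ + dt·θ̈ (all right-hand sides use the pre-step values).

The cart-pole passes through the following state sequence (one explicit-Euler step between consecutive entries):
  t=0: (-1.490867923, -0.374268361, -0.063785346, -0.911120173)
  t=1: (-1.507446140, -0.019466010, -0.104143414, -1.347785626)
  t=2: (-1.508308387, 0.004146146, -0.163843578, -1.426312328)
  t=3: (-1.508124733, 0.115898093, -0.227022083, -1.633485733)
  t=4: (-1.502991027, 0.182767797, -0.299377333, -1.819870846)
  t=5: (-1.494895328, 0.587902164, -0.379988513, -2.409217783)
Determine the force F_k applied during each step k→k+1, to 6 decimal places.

F_0 = 7.868992 N
F_1 = 0.250045 N
F_2 = 2.122610 N
F_3 = 0.992489 N
F_4 = 8.818344 N

step 0→1:
  ẍ = (ẋ'−ẋ)/dt = (-0.019466010−-0.374268361)/0.044295 = 8.009986
  θ̈ = (θ̇'−θ̇)/dt = (-1.347785626−-0.911120173)/0.044295 = -9.858121
  sinθ=-0.063742, cosθ=0.997966
  F = (M+m)·ẍ + m·l·cosθ·θ̈ − m·l·sinθ·θ̇² = 10.769435 + -2.916127 − -0.015685 = 7.868992
step 1→2:
  ẍ = (ẋ'−ẋ)/dt = (0.004146146−-0.019466010)/0.044295 = 0.533066
  θ̈ = (θ̇'−θ̇)/dt = (-1.426312328−-1.347785626)/0.044295 = -1.772812
  sinθ=-0.103955, cosθ=0.994582
  F = (M+m)·ẍ + m·l·cosθ·θ̈ − m·l·sinθ·θ̇² = 0.716708 + -0.522636 − -0.055974 = 0.250045
step 2→3:
  ẍ = (ẋ'−ẋ)/dt = (0.115898093−0.004146146)/0.044295 = 2.522902
  θ̈ = (θ̇'−θ̇)/dt = (-1.633485733−-1.426312328)/0.044295 = -4.677128
  sinθ=-0.163112, cosθ=0.986608
  F = (M+m)·ẍ + m·l·cosθ·θ̈ − m·l·sinθ·θ̇² = 3.392044 + -1.367793 − -0.098358 = 2.122610
step 3→4:
  ẍ = (ẋ'−ẋ)/dt = (0.182767797−0.115898093)/0.044295 = 1.509645
  θ̈ = (θ̇'−θ̇)/dt = (-1.819870846−-1.633485733)/0.044295 = -4.207814
  sinθ=-0.225077, cosθ=0.974341
  F = (M+m)·ẍ + m·l·cosθ·θ̈ − m·l·sinθ·θ̇² = 2.029719 + -1.215245 − -0.178016 = 0.992489
step 4→5:
  ẍ = (ẋ'−ẋ)/dt = (0.587902164−0.182767797)/0.044295 = 9.146278
  θ̈ = (θ̇'−θ̇)/dt = (-2.409217783−-1.819870846)/0.044295 = -13.305044
  sinθ=-0.294925, cosθ=0.955520
  F = (M+m)·ẍ + m·l·cosθ·θ̈ − m·l·sinθ·θ̇² = 12.297179 + -3.768363 − -0.289527 = 8.818344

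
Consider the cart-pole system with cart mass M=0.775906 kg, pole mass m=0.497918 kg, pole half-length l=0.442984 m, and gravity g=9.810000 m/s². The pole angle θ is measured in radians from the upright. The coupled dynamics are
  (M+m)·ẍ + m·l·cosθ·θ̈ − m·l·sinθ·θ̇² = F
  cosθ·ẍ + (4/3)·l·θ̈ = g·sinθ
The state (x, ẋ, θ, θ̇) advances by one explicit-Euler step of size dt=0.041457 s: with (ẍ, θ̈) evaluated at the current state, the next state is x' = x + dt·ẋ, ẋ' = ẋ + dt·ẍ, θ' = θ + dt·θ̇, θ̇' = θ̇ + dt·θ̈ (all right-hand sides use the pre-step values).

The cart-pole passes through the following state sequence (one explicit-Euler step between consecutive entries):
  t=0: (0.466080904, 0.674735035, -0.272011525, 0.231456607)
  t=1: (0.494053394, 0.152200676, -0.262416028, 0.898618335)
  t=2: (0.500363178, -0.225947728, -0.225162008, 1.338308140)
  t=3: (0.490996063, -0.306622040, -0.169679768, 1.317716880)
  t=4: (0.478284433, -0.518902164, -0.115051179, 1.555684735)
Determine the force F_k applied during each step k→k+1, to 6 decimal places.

F_0 = -12.633333 N
F_1 = -9.313670 N
F_2 = -2.497418 N
F_3 = -5.210015 N

step 0→1:
  ẍ = (ẋ'−ẋ)/dt = (0.152200676−0.674735035)/0.041457 = -12.604249
  θ̈ = (θ̇'−θ̇)/dt = (0.898618335−0.231456607)/0.041457 = 16.092861
  sinθ=-0.268670, cosθ=0.963232
  F = (M+m)·ẍ + m·l·cosθ·θ̈ − m·l·sinθ·θ̇² = -16.055595 + 3.419087 − -0.003175 = -12.633333
step 1→2:
  ẍ = (ẋ'−ẋ)/dt = (-0.225947728−0.152200676)/0.041457 = -9.121461
  θ̈ = (θ̇'−θ̇)/dt = (1.338308140−0.898618335)/0.041457 = 10.605924
  sinθ=-0.259415, cosθ=0.965766
  F = (M+m)·ẍ + m·l·cosθ·θ̈ − m·l·sinθ·θ̇² = -11.619136 + 2.259261 − -0.046205 = -9.313670
step 2→3:
  ẍ = (ẋ'−ẋ)/dt = (-0.306622040−-0.225947728)/0.041457 = -1.945976
  θ̈ = (θ̇'−θ̇)/dt = (1.317716880−1.338308140)/0.041457 = -0.496690
  sinθ=-0.223264, cosθ=0.974758
  F = (M+m)·ẍ + m·l·cosθ·θ̈ − m·l·sinθ·θ̇² = -2.478830 + -0.106789 − -0.088202 = -2.497418
step 3→4:
  ẍ = (ẋ'−ẋ)/dt = (-0.518902164−-0.306622040)/0.041457 = -5.120489
  θ̈ = (θ̇'−θ̇)/dt = (1.555684735−1.317716880)/0.041457 = 5.740113
  sinθ=-0.168867, cosθ=0.985639
  F = (M+m)·ẍ + m·l·cosθ·θ̈ − m·l·sinθ·θ̇² = -6.522602 + 1.247912 − -0.064675 = -5.210015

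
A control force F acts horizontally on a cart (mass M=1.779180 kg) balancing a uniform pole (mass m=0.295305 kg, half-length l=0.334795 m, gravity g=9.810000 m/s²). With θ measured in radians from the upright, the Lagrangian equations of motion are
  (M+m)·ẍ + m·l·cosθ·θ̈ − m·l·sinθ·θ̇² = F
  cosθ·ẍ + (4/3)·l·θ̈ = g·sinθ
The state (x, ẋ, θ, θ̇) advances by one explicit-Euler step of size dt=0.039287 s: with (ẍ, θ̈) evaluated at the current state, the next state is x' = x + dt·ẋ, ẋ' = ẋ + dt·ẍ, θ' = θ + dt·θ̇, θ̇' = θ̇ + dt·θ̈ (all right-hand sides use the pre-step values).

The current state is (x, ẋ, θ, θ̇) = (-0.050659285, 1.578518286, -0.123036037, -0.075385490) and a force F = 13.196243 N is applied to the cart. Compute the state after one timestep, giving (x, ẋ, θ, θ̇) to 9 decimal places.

sinθ=-0.122725855, cosθ=0.992440610
temp = (F + m·l·θ̇²·sinθ)/(M+m) = (13.196243 + -0.000068954)/2.074485 = 6.361180749
θ̈ = (g·sinθ − cosθ·temp)/(l·(4/3 − m·cos²θ/(M+m))) = -18.818332862
ẍ = temp − m·l·θ̈·cosθ/(M+m) = 7.251252746
Euler: x'=-0.050659285+0.039287·1.578518286=0.011355963, ẋ'=1.578518286+0.039287·7.251252746=1.863398253
       θ'=-0.123036037+0.039287·-0.075385490=-0.125997707, θ̇'=-0.075385490+0.039287·-18.818332862=-0.814701333

(0.011355963, 1.863398253, -0.125997707, -0.814701333)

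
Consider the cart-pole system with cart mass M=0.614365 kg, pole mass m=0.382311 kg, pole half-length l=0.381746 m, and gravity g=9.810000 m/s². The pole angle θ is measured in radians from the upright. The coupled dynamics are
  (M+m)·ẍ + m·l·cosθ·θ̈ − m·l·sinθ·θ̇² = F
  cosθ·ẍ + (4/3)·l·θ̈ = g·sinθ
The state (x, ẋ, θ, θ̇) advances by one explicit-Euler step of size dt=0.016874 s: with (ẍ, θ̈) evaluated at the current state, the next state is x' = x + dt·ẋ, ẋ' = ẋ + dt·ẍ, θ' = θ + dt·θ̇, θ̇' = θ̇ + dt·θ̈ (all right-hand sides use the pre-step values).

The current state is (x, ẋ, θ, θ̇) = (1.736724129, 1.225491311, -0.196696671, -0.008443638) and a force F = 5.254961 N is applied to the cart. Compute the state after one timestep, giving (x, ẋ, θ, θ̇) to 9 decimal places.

sinθ=-0.195430770, cosθ=0.980717500
temp = (F + m·l·θ̇²·sinθ)/(M+m) = (5.254961 + -0.000002033)/0.996676 = 5.272484706
θ̈ = (g·sinθ − cosθ·temp)/(l·(4/3 − m·cos²θ/(M+m))) = -19.252746283
ẍ = temp − m·l·θ̈·cosθ/(M+m) = 8.037349515
Euler: x'=1.736724129+0.016874·1.225491311=1.757403069, ẋ'=1.225491311+0.016874·8.037349515=1.361113547
       θ'=-0.196696671+0.016874·-0.008443638=-0.196839149, θ̇'=-0.008443638+0.016874·-19.252746283=-0.333314479

(1.757403069, 1.361113547, -0.196839149, -0.333314479)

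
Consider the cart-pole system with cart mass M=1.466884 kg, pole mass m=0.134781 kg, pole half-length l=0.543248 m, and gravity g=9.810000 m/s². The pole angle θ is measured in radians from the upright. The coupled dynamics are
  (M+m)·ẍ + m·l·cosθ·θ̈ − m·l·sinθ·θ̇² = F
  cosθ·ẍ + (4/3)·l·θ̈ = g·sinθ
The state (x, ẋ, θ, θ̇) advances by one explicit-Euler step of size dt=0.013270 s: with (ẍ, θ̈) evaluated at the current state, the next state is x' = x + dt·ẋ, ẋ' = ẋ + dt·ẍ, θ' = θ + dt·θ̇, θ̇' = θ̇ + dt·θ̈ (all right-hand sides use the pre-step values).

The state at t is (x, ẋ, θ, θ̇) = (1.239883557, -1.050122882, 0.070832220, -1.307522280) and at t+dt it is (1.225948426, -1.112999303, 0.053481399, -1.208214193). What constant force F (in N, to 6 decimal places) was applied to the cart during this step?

F = -7.051354 N

ẍ = (ẋ'−ẋ)/dt = (-1.112999303−-1.050122882)/0.013270 = -4.738238
θ̈ = (θ̇'−θ̇)/dt = (-1.208214193−-1.307522280)/0.013270 = 7.483654
sinθ=0.070773, cosθ=0.997492
F = (M+m)·ẍ + m·l·cosθ·θ̈ − m·l·sinθ·θ̇² = -7.589070 + 0.546575 − 0.008859 = -7.051354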